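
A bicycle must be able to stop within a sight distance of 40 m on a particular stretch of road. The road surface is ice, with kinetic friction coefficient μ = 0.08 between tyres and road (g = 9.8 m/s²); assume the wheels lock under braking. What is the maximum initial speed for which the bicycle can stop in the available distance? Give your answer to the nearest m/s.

a = μg = 0.08 × 9.8 = 0.784 m/s².
v²/(2a) = d ⇒ v = √(2 × 0.784 × 40) = √62.72 = 7.9196 m/s.

Maximum speed ≈ 8 m/s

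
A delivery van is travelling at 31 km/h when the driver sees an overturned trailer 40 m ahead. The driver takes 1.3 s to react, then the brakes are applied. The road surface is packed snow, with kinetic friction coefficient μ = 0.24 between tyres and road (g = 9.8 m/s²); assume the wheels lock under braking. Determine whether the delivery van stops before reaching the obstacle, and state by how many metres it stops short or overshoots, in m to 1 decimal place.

Yes — it stops 13.0 m short of the obstacle

31 km/h ÷ 3.6 = 8.6111 m/s.
a = μg = 0.24 × 9.8 = 2.352 m/s².
Reaction distance = 8.6111 × 1.3 = 11.194 m.
Braking distance = v²/(2a) = 74.151 / 4.704 = 15.763 m.
Total stopping distance = 11.194 + 15.763 = 26.957 m, vs 40 m available — it stops with 40 − 26.957 = 13.043 m to spare.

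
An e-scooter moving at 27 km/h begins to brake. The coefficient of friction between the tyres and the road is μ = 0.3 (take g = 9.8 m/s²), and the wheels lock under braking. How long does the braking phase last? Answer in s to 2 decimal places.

Braking time ≈ 2.55 s

27 km/h ÷ 3.6 = 7.5000 m/s.
a = μg = 0.3 × 9.8 = 2.940 m/s².
Braking time = v/a = 7.5000 / 2.940 = 2.551 s.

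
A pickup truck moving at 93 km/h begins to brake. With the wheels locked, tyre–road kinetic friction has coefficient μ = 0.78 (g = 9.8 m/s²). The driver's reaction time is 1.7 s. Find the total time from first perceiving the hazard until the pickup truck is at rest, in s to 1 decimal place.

Total time ≈ 5.1 s

93 km/h ÷ 3.6 = 25.8333 m/s.
a = μg = 0.78 × 9.8 = 7.644 m/s².
Braking time = v/a = 25.8333 / 7.644 = 3.380 s.
Total = 1.7 + 3.380 = 5.080 s.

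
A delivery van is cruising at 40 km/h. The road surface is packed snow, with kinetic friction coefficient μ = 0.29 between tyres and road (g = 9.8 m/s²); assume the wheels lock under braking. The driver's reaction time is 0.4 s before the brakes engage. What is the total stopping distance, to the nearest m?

40 km/h ÷ 3.6 = 11.1111 m/s.
a = μg = 0.29 × 9.8 = 2.842 m/s².
Reaction distance = v·t_r = 11.1111 × 0.4 = 4.444 m.
Braking distance = v²/(2a) = 11.1111² / (2 × 2.842) = 123.457 / 5.684 = 21.720 m.
Total = 4.444 + 21.720 = 26.164 m.

Total stopping distance ≈ 26 m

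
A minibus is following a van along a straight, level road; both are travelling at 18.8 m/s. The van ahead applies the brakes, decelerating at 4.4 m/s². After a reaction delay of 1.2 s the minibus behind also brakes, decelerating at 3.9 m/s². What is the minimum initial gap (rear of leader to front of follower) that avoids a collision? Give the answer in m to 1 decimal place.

Leader travels v²/(2a_L) = 353.440 / 8.800 = 40.164 m before stopping.
Follower covers v·t_r = 18.8000 × 1.2 = 22.560 m while reacting, then v²/(2a_F) = 353.440 / 7.800 = 45.313 m while braking, for a total of 22.560 + 45.313 = 67.873 m.
Since a_F ≤ a_L and the follower starts braking later, the follower is never slower than the leader, so the closest approach is when both have stopped.
Minimum gap = 67.873 − 40.164 = 27.709 m.

Minimum gap ≈ 27.7 m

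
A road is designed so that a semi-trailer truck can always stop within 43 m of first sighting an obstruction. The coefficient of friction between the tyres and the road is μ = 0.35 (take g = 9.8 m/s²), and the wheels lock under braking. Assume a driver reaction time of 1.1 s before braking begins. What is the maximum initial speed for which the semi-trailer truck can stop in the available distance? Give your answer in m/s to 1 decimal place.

a = μg = 0.35 × 9.8 = 3.430 m/s².
Stopping distance: v·t_r + v²/(2a) = 43 with t_r = 1.1 s and a = 3.430 m/s².
So v² + 7.546 v − 294.98 = 0.
Positive root: v = −a·t_r + √((a·t_r)² + 2a·d) = −3.773 + √(14.236 + 294.98) = 13.8115 m/s.

Maximum speed ≈ 13.8 m/s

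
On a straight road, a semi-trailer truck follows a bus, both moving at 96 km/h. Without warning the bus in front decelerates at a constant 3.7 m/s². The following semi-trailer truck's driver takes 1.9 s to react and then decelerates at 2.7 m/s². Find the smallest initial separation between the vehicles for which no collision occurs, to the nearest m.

Minimum gap ≈ 86 m

96 km/h ÷ 3.6 = 26.6667 m/s.
Leader travels v²/(2a_L) = 711.113 / 7.400 = 96.096 m before stopping.
Follower covers v·t_r = 26.6667 × 1.9 = 50.667 m while reacting, then v²/(2a_F) = 711.113 / 5.400 = 131.688 m while braking, for a total of 50.667 + 131.688 = 182.355 m.
Since a_F ≤ a_L and the follower starts braking later, the follower is never slower than the leader, so the closest approach is when both have stopped.
Minimum gap = 182.355 − 96.096 = 86.259 m.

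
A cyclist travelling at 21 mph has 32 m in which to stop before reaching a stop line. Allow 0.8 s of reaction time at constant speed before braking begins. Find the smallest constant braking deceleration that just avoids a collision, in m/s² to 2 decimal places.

21 mph × 0.44704 = 9.3878 m/s.
Distance covered during reaction = 9.3878 × 0.8 = 7.510 m.
Distance available for braking: 32 − 7.510 = 24.490 m.
v² = 2a·d ⇒ a = v²/(2d) = 9.3878² / (2 × 24.490) = 88.131 / 48.980 = 1.7993 m/s².

Required deceleration ≈ 1.80 m/s²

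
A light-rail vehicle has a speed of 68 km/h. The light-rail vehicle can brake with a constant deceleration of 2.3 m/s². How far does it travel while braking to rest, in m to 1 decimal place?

Braking distance ≈ 77.6 m

68 km/h ÷ 3.6 = 18.8889 m/s.
Braking distance = v²/(2a) = 18.8889² / (2 × 2.300) = 356.791 / 4.600 = 77.563 m.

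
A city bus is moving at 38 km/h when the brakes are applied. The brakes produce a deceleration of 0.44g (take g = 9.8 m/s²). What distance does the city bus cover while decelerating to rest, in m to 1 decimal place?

Braking distance ≈ 12.9 m

38 km/h ÷ 3.6 = 10.5556 m/s.
a = 0.44 × 9.8 = 4.312 m/s².
Braking distance = v²/(2a) = 10.5556² / (2 × 4.312) = 111.421 / 8.624 = 12.920 m.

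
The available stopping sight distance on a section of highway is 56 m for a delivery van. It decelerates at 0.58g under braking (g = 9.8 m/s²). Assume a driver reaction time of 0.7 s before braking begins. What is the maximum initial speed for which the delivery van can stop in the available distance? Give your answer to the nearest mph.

Maximum speed ≈ 48 mph

a = 0.58 × 9.8 = 5.684 m/s².
Stopping distance: v·t_r + v²/(2a) = 56 with t_r = 0.7 s and a = 5.684 m/s².
So v² + 7.958 v − 636.61 = 0.
Positive root: v = −a·t_r + √((a·t_r)² + 2a·d) = −3.979 + √(15.832 + 636.61) = 21.5639 m/s.
21.5639 m/s ÷ 0.44704 = 48.237 mph.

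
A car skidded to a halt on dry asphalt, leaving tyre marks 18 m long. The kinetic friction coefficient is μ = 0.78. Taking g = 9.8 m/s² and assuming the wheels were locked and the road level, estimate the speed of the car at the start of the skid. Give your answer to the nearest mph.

Deceleration a = μg = 0.78 × 9.8 = 7.644 m/s².
v = √(2a·d) = √(2 × 7.644 × 18) = √275.184 = 16.5887 m/s.
= 16.5887 ÷ 0.44704 = 37.108 mph.

Initial speed ≈ 37 mph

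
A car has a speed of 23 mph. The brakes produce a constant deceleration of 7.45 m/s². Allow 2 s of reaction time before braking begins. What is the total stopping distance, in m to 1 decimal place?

23 mph × 0.44704 = 10.2819 m/s.
Reaction distance = v·t_r = 10.2819 × 2 = 20.564 m.
Braking distance = v²/(2a) = 10.2819² / (2 × 7.450) = 105.717 / 14.900 = 7.095 m.
Total = 20.564 + 7.095 = 27.659 m.

Total stopping distance ≈ 27.7 m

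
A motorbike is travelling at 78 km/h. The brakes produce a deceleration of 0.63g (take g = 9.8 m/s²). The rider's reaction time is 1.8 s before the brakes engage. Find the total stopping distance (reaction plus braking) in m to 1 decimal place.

Total stopping distance ≈ 77.0 m

78 km/h ÷ 3.6 = 21.6667 m/s.
a = 0.63 × 9.8 = 6.174 m/s².
Reaction distance = v·t_r = 21.6667 × 1.8 = 39.000 m.
Braking distance = v²/(2a) = 21.6667² / (2 × 6.174) = 469.446 / 12.348 = 38.018 m.
Total = 39.000 + 38.018 = 77.018 m.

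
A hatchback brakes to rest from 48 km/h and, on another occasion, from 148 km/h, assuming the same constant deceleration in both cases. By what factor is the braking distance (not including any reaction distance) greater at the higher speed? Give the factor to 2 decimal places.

Factor ≈ 9.51

Braking distance d = v²/(2a), so with a fixed, d ∝ v².
Factor = (148/48)² = 3.0833² = 9.5067.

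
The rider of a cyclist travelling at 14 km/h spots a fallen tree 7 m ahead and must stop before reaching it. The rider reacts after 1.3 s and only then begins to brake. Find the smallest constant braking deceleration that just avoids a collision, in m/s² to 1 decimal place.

Required deceleration ≈ 3.9 m/s²

14 km/h ÷ 3.6 = 3.8889 m/s.
Distance covered during reaction = 3.8889 × 1.3 = 5.056 m.
Distance available for braking: 7 − 5.056 = 1.944 m.
v² = 2a·d ⇒ a = v²/(2d) = 3.8889² / (2 × 1.944) = 15.124 / 3.888 = 3.8899 m/s².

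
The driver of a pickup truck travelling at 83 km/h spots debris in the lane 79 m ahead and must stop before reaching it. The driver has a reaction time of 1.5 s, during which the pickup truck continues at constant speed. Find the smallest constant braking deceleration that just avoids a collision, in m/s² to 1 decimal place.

Required deceleration ≈ 6.0 m/s²

83 km/h ÷ 3.6 = 23.0556 m/s.
Distance covered during reaction = 23.0556 × 1.5 = 34.583 m.
Distance available for braking: 79 − 34.583 = 44.417 m.
v² = 2a·d ⇒ a = v²/(2d) = 23.0556² / (2 × 44.417) = 531.561 / 88.834 = 5.9838 m/s².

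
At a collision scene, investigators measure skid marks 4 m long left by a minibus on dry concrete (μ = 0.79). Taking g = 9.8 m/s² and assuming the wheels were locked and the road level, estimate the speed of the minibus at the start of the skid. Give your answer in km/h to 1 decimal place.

Initial speed ≈ 28.3 km/h

Deceleration a = μg = 0.79 × 9.8 = 7.742 m/s².
v = √(2a·d) = √(2 × 7.742 × 4) = √61.936 = 7.8699 m/s.
= 7.8699 × 3.6 = 28.332 km/h.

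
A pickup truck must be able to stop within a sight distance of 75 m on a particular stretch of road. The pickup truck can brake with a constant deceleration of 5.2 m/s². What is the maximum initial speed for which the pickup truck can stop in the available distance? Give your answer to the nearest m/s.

Maximum speed ≈ 28 m/s

v²/(2a) = d ⇒ v = √(2 × 5.200 × 75) = √780.00 = 27.9285 m/s.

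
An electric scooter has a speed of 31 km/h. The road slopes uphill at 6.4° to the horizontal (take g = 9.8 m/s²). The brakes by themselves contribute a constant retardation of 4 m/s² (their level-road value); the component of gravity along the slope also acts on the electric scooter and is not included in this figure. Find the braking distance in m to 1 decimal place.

Braking distance ≈ 7.3 m

31 km/h ÷ 3.6 = 8.6111 m/s.
Gravity along the uphill slope adds to the braking deceleration: a_eff = 4.000 + 9.8·sin 6.4° = 4.000 + 1.092 = 5.092 m/s².
Braking distance = v²/(2a) = 8.6111² / (2 × 5.092) = 74.151 / 10.184 = 7.281 m.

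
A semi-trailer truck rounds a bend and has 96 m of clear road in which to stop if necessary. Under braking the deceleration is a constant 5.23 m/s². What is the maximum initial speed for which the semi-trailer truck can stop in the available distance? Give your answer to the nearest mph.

v²/(2a) = d ⇒ v = √(2 × 5.230 × 96) = √1004.16 = 31.6885 m/s.
31.6885 m/s ÷ 0.44704 = 70.885 mph.

Maximum speed ≈ 71 mph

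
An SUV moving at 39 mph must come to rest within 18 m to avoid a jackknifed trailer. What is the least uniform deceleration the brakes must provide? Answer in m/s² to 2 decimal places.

Required deceleration ≈ 8.44 m/s²

39 mph × 0.44704 = 17.4346 m/s.
v² = 2a·d ⇒ a = v²/(2d) = 17.4346² / (2 × 18.000) = 303.965 / 36.000 = 8.4435 m/s².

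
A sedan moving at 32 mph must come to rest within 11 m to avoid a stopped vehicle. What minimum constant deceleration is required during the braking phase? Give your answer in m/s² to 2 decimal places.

32 mph × 0.44704 = 14.3053 m/s.
v² = 2a·d ⇒ a = v²/(2d) = 14.3053² / (2 × 11.000) = 204.642 / 22.000 = 9.3019 m/s².

Required deceleration ≈ 9.30 m/s²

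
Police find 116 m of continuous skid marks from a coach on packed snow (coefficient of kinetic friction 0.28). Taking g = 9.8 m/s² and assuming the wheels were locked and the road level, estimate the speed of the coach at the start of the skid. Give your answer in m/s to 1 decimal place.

Deceleration a = μg = 0.28 × 9.8 = 2.744 m/s².
v = √(2a·d) = √(2 × 2.744 × 116) = √636.608 = 25.2311 m/s.

Initial speed ≈ 25.2 m/s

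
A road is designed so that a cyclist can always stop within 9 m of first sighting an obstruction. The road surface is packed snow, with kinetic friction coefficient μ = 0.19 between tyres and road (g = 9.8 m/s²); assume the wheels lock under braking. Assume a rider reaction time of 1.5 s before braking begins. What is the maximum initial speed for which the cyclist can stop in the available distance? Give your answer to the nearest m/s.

a = μg = 0.19 × 9.8 = 1.862 m/s².
Stopping distance: v·t_r + v²/(2a) = 9 with t_r = 1.5 s and a = 1.862 m/s².
So v² + 5.586 v − 33.52 = 0.
Positive root: v = −a·t_r + √((a·t_r)² + 2a·d) = −2.793 + √(7.801 + 33.52) = 3.6351 m/s.

Maximum speed ≈ 4 m/s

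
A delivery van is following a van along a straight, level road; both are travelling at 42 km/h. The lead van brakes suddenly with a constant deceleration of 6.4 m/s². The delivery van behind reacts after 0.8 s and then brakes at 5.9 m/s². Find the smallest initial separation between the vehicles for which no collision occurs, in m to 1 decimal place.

42 km/h ÷ 3.6 = 11.6667 m/s.
Leader travels v²/(2a_L) = 136.112 / 12.800 = 10.634 m before stopping.
Follower covers v·t_r = 11.6667 × 0.8 = 9.333 m while reacting, then v²/(2a_F) = 136.112 / 11.800 = 11.535 m while braking, for a total of 9.333 + 11.535 = 20.868 m.
Since a_F ≤ a_L and the follower starts braking later, the follower is never slower than the leader, so the closest approach is when both have stopped.
Minimum gap = 20.868 − 10.634 = 10.234 m.

Minimum gap ≈ 10.2 m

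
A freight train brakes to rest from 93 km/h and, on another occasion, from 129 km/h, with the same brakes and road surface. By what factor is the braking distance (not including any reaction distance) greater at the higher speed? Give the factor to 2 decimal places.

Factor ≈ 1.92

Braking distance d = v²/(2a), so with a fixed, d ∝ v².
Factor = (129/93)² = 1.3871² = 1.9240.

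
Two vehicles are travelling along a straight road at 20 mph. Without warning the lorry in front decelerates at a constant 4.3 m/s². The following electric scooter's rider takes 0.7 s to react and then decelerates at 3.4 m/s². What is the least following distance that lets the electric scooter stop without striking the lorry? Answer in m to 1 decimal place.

20 mph × 0.44704 = 8.9408 m/s.
Leader travels v²/(2a_L) = 79.938 / 8.600 = 9.295 m before stopping.
Follower covers v·t_r = 8.9408 × 0.7 = 6.259 m while reacting, then v²/(2a_F) = 79.938 / 6.800 = 11.756 m while braking, for a total of 6.259 + 11.756 = 18.015 m.
Since a_F ≤ a_L and the follower starts braking later, the follower is never slower than the leader, so the closest approach is when both have stopped.
Minimum gap = 18.015 − 9.295 = 8.720 m.

Minimum gap ≈ 8.7 m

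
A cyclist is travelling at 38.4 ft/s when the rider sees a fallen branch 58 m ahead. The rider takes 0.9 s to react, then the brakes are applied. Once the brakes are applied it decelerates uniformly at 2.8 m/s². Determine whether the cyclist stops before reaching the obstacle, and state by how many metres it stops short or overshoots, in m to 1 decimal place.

38.4 ft/s × 0.3048 = 11.7043 m/s.
Reaction distance = 11.7043 × 0.9 = 10.534 m.
Braking distance = v²/(2a) = 136.991 / 5.600 = 24.463 m.
Total stopping distance = 10.534 + 24.463 = 34.997 m, vs 58 m available — it stops with 58 − 34.997 = 23.003 m to spare.

Yes — it stops 23.0 m short of the obstacle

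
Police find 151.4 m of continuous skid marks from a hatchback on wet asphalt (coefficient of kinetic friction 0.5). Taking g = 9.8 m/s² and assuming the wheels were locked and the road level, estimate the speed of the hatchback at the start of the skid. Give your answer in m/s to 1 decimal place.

Initial speed ≈ 38.5 m/s

Deceleration a = μg = 0.5 × 9.8 = 4.900 m/s².
v = √(2a·d) = √(2 × 4.900 × 151.4) = √1483.720 = 38.5191 m/s.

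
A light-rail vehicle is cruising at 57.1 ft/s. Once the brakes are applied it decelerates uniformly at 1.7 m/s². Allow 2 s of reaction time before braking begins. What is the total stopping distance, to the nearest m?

Total stopping distance ≈ 124 m

57.1 ft/s × 0.3048 = 17.4041 m/s.
Reaction distance = v·t_r = 17.4041 × 2 = 34.808 m.
Braking distance = v²/(2a) = 17.4041² / (2 × 1.700) = 302.903 / 3.400 = 89.089 m.
Total = 34.808 + 89.089 = 123.897 m.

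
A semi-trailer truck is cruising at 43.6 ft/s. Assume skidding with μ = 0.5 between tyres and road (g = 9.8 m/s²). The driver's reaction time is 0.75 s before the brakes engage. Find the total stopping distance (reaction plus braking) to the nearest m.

43.6 ft/s × 0.3048 = 13.2893 m/s.
a = μg = 0.5 × 9.8 = 4.900 m/s².
Reaction distance = v·t_r = 13.2893 × 0.75 = 9.967 m.
Braking distance = v²/(2a) = 13.2893² / (2 × 4.900) = 176.605 / 9.800 = 18.021 m.
Total = 9.967 + 18.021 = 27.988 m.

Total stopping distance ≈ 28 m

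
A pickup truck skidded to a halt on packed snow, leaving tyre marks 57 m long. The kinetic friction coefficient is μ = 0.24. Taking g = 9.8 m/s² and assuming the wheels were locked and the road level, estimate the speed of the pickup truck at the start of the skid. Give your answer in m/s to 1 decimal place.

Deceleration a = μg = 0.24 × 9.8 = 2.352 m/s².
v = √(2a·d) = √(2 × 2.352 × 57) = √268.128 = 16.3746 m/s.

Initial speed ≈ 16.4 m/s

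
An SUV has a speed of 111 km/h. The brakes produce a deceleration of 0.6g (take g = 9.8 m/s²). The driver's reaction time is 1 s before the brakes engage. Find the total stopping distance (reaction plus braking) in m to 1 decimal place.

Total stopping distance ≈ 111.7 m

111 km/h ÷ 3.6 = 30.8333 m/s.
a = 0.6 × 9.8 = 5.880 m/s².
Reaction distance = v·t_r = 30.8333 × 1 = 30.833 m.
Braking distance = v²/(2a) = 30.8333² / (2 × 5.880) = 950.692 / 11.760 = 80.841 m.
Total = 30.833 + 80.841 = 111.674 m.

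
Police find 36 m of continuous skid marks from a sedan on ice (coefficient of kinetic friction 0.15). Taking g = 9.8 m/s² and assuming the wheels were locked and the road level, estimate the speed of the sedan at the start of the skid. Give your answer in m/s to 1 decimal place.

Initial speed ≈ 10.3 m/s

Deceleration a = μg = 0.15 × 9.8 = 1.470 m/s².
v = √(2a·d) = √(2 × 1.470 × 36) = √105.840 = 10.2879 m/s.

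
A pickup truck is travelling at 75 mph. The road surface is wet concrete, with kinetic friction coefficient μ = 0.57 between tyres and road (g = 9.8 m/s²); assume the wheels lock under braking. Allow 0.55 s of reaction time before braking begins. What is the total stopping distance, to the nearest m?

Total stopping distance ≈ 119 m

75 mph × 0.44704 = 33.5280 m/s.
a = μg = 0.57 × 9.8 = 5.586 m/s².
Reaction distance = v·t_r = 33.5280 × 0.55 = 18.440 m.
Braking distance = v²/(2a) = 33.5280² / (2 × 5.586) = 1124.127 / 11.172 = 100.620 m.
Total = 18.440 + 100.620 = 119.060 m.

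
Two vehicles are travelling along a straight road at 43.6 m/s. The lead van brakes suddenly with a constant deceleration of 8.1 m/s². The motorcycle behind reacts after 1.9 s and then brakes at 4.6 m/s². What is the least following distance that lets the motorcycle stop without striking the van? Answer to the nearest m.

Minimum gap ≈ 172 m

Leader travels v²/(2a_L) = 1900.960 / 16.200 = 117.343 m before stopping.
Follower covers v·t_r = 43.6000 × 1.9 = 82.840 m while reacting, then v²/(2a_F) = 1900.960 / 9.200 = 206.626 m while braking, for a total of 82.840 + 206.626 = 289.466 m.
Since a_F ≤ a_L and the follower starts braking later, the follower is never slower than the leader, so the closest approach is when both have stopped.
Minimum gap = 289.466 − 117.343 = 172.123 m.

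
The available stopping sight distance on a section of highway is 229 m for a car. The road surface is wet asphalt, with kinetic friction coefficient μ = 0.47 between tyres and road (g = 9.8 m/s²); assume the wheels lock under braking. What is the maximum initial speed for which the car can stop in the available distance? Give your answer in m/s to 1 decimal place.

Maximum speed ≈ 45.9 m/s

a = μg = 0.47 × 9.8 = 4.606 m/s².
v²/(2a) = d ⇒ v = √(2 × 4.606 × 229) = √2109.55 = 45.9298 m/s.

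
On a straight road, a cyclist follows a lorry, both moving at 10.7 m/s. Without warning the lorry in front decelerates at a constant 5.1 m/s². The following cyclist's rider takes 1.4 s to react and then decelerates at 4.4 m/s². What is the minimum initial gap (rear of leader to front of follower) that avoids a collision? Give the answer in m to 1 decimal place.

Minimum gap ≈ 16.8 m

Leader travels v²/(2a_L) = 114.490 / 10.200 = 11.225 m before stopping.
Follower covers v·t_r = 10.7000 × 1.4 = 14.980 m while reacting, then v²/(2a_F) = 114.490 / 8.800 = 13.010 m while braking, for a total of 14.980 + 13.010 = 27.990 m.
Since a_F ≤ a_L and the follower starts braking later, the follower is never slower than the leader, so the closest approach is when both have stopped.
Minimum gap = 27.990 − 11.225 = 16.765 m.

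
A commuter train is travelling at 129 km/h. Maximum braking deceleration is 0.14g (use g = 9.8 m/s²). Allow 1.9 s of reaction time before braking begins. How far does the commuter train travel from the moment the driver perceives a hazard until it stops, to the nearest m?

129 km/h ÷ 3.6 = 35.8333 m/s.
a = 0.14 × 9.8 = 1.372 m/s².
Reaction distance = v·t_r = 35.8333 × 1.9 = 68.083 m.
Braking distance = v²/(2a) = 35.8333² / (2 × 1.372) = 1284.025 / 2.744 = 467.939 m.
Total = 68.083 + 467.939 = 536.022 m.

Total stopping distance ≈ 536 m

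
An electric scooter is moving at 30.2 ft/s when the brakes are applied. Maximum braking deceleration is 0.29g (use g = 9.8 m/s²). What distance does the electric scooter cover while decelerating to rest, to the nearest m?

30.2 ft/s × 0.3048 = 9.2050 m/s.
a = 0.29 × 9.8 = 2.842 m/s².
Braking distance = v²/(2a) = 9.2050² / (2 × 2.842) = 84.732 / 5.684 = 14.907 m.

Braking distance ≈ 15 m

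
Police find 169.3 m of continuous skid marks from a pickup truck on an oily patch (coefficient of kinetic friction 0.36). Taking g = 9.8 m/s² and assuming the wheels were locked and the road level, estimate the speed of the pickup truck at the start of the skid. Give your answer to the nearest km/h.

Initial speed ≈ 124 km/h

Deceleration a = μg = 0.36 × 9.8 = 3.528 m/s².
v = √(2a·d) = √(2 × 3.528 × 169.3) = √1194.581 = 34.5627 m/s.
= 34.5627 × 3.6 = 124.426 km/h.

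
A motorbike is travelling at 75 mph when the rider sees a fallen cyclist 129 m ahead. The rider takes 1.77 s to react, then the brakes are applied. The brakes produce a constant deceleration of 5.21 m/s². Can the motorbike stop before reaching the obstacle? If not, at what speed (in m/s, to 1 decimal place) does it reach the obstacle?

75 mph × 0.44704 = 33.5280 m/s.
Reaction distance = 33.5280 × 1.77 = 59.345 m.
Braking distance needed to stop: v²/(2a) = 1124.127 / 10.420 = 107.882 m, so total needed = 59.345 + 107.882 = 167.227 m > 129 m — it cannot stop.
Distance remaining when braking begins: 129 − 59.345 = 69.655 m.
v² = v₀² − 2a·d = 1124.127 − 2 × 5.210 × 69.655 = 398.322 m²/s².
v = √398.322 = 19.958 m/s.

No — it strikes the obstacle at 20.0 m/s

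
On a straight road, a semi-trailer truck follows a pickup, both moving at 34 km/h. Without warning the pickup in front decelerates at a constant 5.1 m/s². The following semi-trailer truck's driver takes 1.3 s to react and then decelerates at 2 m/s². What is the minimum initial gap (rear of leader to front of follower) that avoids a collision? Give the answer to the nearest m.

Minimum gap ≈ 26 m

34 km/h ÷ 3.6 = 9.4444 m/s.
Leader travels v²/(2a_L) = 89.197 / 10.200 = 8.745 m before stopping.
Follower covers v·t_r = 9.4444 × 1.3 = 12.278 m while reacting, then v²/(2a_F) = 89.197 / 4.000 = 22.299 m while braking, for a total of 12.278 + 22.299 = 34.577 m.
Since a_F ≤ a_L and the follower starts braking later, the follower is never slower than the leader, so the closest approach is when both have stopped.
Minimum gap = 34.577 − 8.745 = 25.832 m.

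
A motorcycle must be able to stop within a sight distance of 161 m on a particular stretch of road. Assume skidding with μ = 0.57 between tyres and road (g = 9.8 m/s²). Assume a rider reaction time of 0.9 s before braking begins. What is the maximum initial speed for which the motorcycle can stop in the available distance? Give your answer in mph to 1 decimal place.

Maximum speed ≈ 84.3 mph

a = μg = 0.57 × 9.8 = 5.586 m/s².
Stopping distance: v·t_r + v²/(2a) = 161 with t_r = 0.9 s and a = 5.586 m/s².
So v² + 10.055 v − 1798.69 = 0.
Positive root: v = −a·t_r + √((a·t_r)² + 2a·d) = −5.027 + √(25.271 + 1798.69) = 37.6809 m/s.
37.6809 m/s ÷ 0.44704 = 84.290 mph.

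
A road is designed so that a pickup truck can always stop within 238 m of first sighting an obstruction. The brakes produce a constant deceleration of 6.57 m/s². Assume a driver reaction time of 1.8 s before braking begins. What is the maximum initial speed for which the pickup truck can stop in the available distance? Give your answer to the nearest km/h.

Stopping distance: v·t_r + v²/(2a) = 238 with t_r = 1.8 s and a = 6.570 m/s².
So v² + 23.652 v − 3127.32 = 0.
Positive root: v = −a·t_r + √((a·t_r)² + 2a·d) = −11.826 + √(139.854 + 3127.32) = 45.3332 m/s.
45.3332 m/s × 3.6 = 163.200 km/h.

Maximum speed ≈ 163 km/h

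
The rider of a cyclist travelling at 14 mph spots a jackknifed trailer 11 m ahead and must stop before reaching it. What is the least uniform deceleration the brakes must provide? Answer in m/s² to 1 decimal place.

14 mph × 0.44704 = 6.2586 m/s.
v² = 2a·d ⇒ a = v²/(2d) = 6.2586² / (2 × 11.000) = 39.170 / 22.000 = 1.7805 m/s².

Required deceleration ≈ 1.8 m/s²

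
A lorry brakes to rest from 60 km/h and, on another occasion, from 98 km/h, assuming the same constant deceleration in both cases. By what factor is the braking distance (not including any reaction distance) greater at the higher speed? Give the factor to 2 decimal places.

Braking distance d = v²/(2a), so with a fixed, d ∝ v².
Factor = (98/60)² = 1.6333² = 2.6677.

Factor ≈ 2.67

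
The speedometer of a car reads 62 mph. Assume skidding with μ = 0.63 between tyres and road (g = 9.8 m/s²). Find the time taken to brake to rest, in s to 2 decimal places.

Braking time ≈ 4.49 s

62 mph × 0.44704 = 27.7165 m/s.
a = μg = 0.63 × 9.8 = 6.174 m/s².
Braking time = v/a = 27.7165 / 6.174 = 4.489 s.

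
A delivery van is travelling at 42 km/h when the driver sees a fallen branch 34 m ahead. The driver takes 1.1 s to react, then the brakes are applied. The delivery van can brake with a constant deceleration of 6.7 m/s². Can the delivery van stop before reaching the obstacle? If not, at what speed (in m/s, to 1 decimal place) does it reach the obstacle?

Yes — it stops about 11.0 m short of the obstacle, so it never reaches it

42 km/h ÷ 3.6 = 11.6667 m/s.
Reaction distance = 11.6667 × 1.1 = 12.833 m.
Braking distance = v²/(2a) = 136.112 / 13.400 = 10.158 m.
Total stopping distance = 12.833 + 10.158 = 22.991 m, vs 34 m available — it stops with 34 − 22.991 = 11.009 m to spare.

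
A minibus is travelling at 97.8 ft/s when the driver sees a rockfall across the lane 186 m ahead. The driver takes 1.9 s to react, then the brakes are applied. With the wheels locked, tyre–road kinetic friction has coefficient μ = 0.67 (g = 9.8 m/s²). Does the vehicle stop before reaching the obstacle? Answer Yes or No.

Yes

97.8 ft/s × 0.3048 = 29.8094 m/s.
a = μg = 0.67 × 9.8 = 6.566 m/s².
Reaction distance = 29.8094 × 1.9 = 56.638 m.
Braking distance = v²/(2a) = 888.600 / 13.132 = 67.667 m.
Total stopping distance = 56.638 + 67.667 = 124.305 m, vs 186 m available — it stops with 186 − 124.305 = 61.695 m to spare.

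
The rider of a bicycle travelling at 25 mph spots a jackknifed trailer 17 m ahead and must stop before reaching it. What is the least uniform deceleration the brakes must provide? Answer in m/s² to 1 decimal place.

Required deceleration ≈ 3.7 m/s²

25 mph × 0.44704 = 11.1760 m/s.
v² = 2a·d ⇒ a = v²/(2d) = 11.1760² / (2 × 17.000) = 124.903 / 34.000 = 3.6736 m/s².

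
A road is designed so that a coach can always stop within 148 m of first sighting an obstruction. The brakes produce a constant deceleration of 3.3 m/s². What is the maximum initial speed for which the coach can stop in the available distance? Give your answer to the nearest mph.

Maximum speed ≈ 70 mph

v²/(2a) = d ⇒ v = √(2 × 3.300 × 148) = √976.80 = 31.2538 m/s.
31.2538 m/s ÷ 0.44704 = 69.913 mph.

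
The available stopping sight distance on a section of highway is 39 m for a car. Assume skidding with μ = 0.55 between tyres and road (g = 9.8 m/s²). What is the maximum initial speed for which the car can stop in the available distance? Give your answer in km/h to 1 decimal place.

Maximum speed ≈ 73.8 km/h

a = μg = 0.55 × 9.8 = 5.390 m/s².
v²/(2a) = d ⇒ v = √(2 × 5.390 × 39) = √420.42 = 20.5041 m/s.
20.5041 m/s × 3.6 = 73.815 km/h.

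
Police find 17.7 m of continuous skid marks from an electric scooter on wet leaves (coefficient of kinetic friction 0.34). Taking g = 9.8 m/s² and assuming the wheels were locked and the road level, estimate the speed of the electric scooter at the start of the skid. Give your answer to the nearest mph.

Initial speed ≈ 24 mph

Deceleration a = μg = 0.34 × 9.8 = 3.332 m/s².
v = √(2a·d) = √(2 × 3.332 × 17.7) = √117.953 = 10.8606 m/s.
= 10.8606 ÷ 0.44704 = 24.294 mph.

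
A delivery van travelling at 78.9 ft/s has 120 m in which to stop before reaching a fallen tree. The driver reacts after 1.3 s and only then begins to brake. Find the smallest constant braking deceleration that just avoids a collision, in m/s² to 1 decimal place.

78.9 ft/s × 0.3048 = 24.0487 m/s.
Distance covered during reaction = 24.0487 × 1.3 = 31.263 m.
Distance available for braking: 120 − 31.263 = 88.737 m.
v² = 2a·d ⇒ a = v²/(2d) = 24.0487² / (2 × 88.737) = 578.340 / 177.474 = 3.2587 m/s².

Required deceleration ≈ 3.3 m/s²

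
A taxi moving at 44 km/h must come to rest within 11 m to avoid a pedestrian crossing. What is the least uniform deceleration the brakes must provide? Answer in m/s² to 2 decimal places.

44 km/h ÷ 3.6 = 12.2222 m/s.
v² = 2a·d ⇒ a = v²/(2d) = 12.2222² / (2 × 11.000) = 149.382 / 22.000 = 6.7901 m/s².

Required deceleration ≈ 6.79 m/s²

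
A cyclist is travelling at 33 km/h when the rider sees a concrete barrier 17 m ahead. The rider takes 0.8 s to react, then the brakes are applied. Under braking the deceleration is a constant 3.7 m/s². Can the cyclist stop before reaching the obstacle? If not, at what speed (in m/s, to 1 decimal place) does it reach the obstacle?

No — it strikes the obstacle at 3.5 m/s

33 km/h ÷ 3.6 = 9.1667 m/s.
Reaction distance = 9.1667 × 0.8 = 7.333 m.
Braking distance needed to stop: v²/(2a) = 84.028 / 7.400 = 11.355 m, so total needed = 7.333 + 11.355 = 18.688 m > 17 m — it cannot stop.
Distance remaining when braking begins: 17 − 7.333 = 9.667 m.
v² = v₀² − 2a·d = 84.028 − 2 × 3.700 × 9.667 = 12.492 m²/s².
v = √12.492 = 3.534 m/s.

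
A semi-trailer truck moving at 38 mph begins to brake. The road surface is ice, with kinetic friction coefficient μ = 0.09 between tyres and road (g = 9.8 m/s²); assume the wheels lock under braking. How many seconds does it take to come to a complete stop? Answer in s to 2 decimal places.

38 mph × 0.44704 = 16.9875 m/s.
a = μg = 0.09 × 9.8 = 0.882 m/s².
Braking time = v/a = 16.9875 / 0.882 = 19.260 s.

Braking time ≈ 19.26 s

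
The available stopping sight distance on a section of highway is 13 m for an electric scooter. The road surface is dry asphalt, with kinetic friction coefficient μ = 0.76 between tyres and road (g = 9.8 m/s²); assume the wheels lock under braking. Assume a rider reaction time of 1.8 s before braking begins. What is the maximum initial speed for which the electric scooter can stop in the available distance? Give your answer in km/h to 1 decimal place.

Maximum speed ≈ 21.3 km/h

a = μg = 0.76 × 9.8 = 7.448 m/s².
Stopping distance: v·t_r + v²/(2a) = 13 with t_r = 1.8 s and a = 7.448 m/s².
So v² + 26.813 v − 193.65 = 0.
Positive root: v = −a·t_r + √((a·t_r)² + 2a·d) = −13.406 + √(179.721 + 193.65) = 5.9168 m/s.
5.9168 m/s × 3.6 = 21.300 km/h.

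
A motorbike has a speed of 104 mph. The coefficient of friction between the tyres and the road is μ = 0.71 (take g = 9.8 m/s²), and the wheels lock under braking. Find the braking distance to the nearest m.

104 mph × 0.44704 = 46.4922 m/s.
a = μg = 0.71 × 9.8 = 6.958 m/s².
Braking distance = v²/(2a) = 46.4922² / (2 × 6.958) = 2161.525 / 13.916 = 155.327 m.

Braking distance ≈ 155 m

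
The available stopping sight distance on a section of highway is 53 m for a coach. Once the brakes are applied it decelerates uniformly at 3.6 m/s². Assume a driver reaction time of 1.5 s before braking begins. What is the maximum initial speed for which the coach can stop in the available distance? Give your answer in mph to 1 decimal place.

Stopping distance: v·t_r + v²/(2a) = 53 with t_r = 1.5 s and a = 3.600 m/s².
So v² + 10.800 v − 381.60 = 0.
Positive root: v = −a·t_r + √((a·t_r)² + 2a·d) = −5.400 + √(29.160 + 381.60) = 14.8672 m/s.
14.8672 m/s ÷ 0.44704 = 33.257 mph.

Maximum speed ≈ 33.3 mph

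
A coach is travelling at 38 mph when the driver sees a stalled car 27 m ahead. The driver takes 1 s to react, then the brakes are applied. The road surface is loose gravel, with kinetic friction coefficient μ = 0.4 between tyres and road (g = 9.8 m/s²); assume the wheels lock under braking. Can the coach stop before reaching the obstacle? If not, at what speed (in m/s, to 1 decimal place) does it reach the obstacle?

No — it strikes the obstacle at 14.5 m/s

38 mph × 0.44704 = 16.9875 m/s.
a = μg = 0.4 × 9.8 = 3.920 m/s².
Reaction distance = 16.9875 × 1 = 16.988 m.
Braking distance needed to stop: v²/(2a) = 288.575 / 7.840 = 36.808 m, so total needed = 16.988 + 36.808 = 53.796 m > 27 m — it cannot stop.
Distance remaining when braking begins: 27 − 16.988 = 10.012 m.
v² = v₀² − 2a·d = 288.575 − 2 × 3.920 × 10.012 = 210.081 m²/s².
v = √210.081 = 14.494 m/s.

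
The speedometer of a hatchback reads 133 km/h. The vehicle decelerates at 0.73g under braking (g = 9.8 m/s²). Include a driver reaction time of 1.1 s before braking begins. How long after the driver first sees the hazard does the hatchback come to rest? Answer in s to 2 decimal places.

Total time ≈ 6.26 s

133 km/h ÷ 3.6 = 36.9444 m/s.
a = 0.73 × 9.8 = 7.154 m/s².
Braking time = v/a = 36.9444 / 7.154 = 5.164 s.
Total = 1.1 + 5.164 = 6.264 s.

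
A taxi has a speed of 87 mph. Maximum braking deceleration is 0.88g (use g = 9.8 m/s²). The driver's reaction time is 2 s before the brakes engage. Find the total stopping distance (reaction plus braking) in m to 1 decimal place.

Total stopping distance ≈ 165.5 m

87 mph × 0.44704 = 38.8925 m/s.
a = 0.88 × 9.8 = 8.624 m/s².
Reaction distance = v·t_r = 38.8925 × 2 = 77.785 m.
Braking distance = v²/(2a) = 38.8925² / (2 × 8.624) = 1512.627 / 17.248 = 87.699 m.
Total = 77.785 + 87.699 = 165.484 m.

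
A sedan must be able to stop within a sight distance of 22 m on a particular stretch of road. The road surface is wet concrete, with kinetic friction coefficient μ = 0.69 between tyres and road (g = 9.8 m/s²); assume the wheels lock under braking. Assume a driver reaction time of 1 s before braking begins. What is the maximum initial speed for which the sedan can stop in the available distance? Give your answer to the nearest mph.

Maximum speed ≈ 26 mph

a = μg = 0.69 × 9.8 = 6.762 m/s².
Stopping distance: v·t_r + v²/(2a) = 22 with t_r = 1 s and a = 6.762 m/s².
So v² + 13.524 v − 297.53 = 0.
Positive root: v = −a·t_r + √((a·t_r)² + 2a·d) = −6.762 + √(45.725 + 297.53) = 11.7651 m/s.
11.7651 m/s ÷ 0.44704 = 26.318 mph.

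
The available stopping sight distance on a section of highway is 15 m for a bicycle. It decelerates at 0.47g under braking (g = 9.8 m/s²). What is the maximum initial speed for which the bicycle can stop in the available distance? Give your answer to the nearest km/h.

a = 0.47 × 9.8 = 4.606 m/s².
v²/(2a) = d ⇒ v = √(2 × 4.606 × 15) = √138.18 = 11.7550 m/s.
11.7550 m/s × 3.6 = 42.318 km/h.

Maximum speed ≈ 42 km/h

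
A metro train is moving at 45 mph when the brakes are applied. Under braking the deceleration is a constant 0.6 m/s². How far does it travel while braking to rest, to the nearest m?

45 mph × 0.44704 = 20.1168 m/s.
Braking distance = v²/(2a) = 20.1168² / (2 × 0.600) = 404.686 / 1.200 = 337.238 m.

Braking distance ≈ 337 m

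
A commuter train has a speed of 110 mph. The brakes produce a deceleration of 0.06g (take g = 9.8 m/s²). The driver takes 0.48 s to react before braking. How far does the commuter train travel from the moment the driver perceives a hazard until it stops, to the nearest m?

Total stopping distance ≈ 2080 m

110 mph × 0.44704 = 49.1744 m/s.
a = 0.06 × 9.8 = 0.588 m/s².
Reaction distance = v·t_r = 49.1744 × 0.48 = 23.604 m.
Braking distance = v²/(2a) = 49.1744² / (2 × 0.588) = 2418.122 / 1.176 = 2056.226 m.
Total = 23.604 + 2056.226 = 2079.830 m.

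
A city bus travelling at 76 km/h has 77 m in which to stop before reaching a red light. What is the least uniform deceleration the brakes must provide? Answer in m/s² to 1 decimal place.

Required deceleration ≈ 2.9 m/s²

76 km/h ÷ 3.6 = 21.1111 m/s.
v² = 2a·d ⇒ a = v²/(2d) = 21.1111² / (2 × 77.000) = 445.679 / 154.000 = 2.8940 m/s².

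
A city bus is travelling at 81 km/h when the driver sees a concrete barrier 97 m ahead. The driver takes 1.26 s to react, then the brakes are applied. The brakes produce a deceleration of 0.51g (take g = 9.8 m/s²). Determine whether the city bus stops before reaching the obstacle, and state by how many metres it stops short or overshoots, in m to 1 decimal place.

81 km/h ÷ 3.6 = 22.5000 m/s.
a = 0.51 × 9.8 = 4.998 m/s².
Reaction distance = 22.5000 × 1.26 = 28.350 m.
Braking distance = v²/(2a) = 506.250 / 9.996 = 50.645 m.
Total stopping distance = 28.350 + 50.645 = 78.995 m, vs 97 m available — it stops with 97 − 78.995 = 18.005 m to spare.

Yes — it stops 18.0 m short of the obstacle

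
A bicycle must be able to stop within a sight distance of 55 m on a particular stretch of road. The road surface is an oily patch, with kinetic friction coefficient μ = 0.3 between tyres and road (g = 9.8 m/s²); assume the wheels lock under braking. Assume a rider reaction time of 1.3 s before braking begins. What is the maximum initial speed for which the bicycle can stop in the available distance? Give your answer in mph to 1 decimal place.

Maximum speed ≈ 32.6 mph

a = μg = 0.3 × 9.8 = 2.940 m/s².
Stopping distance: v·t_r + v²/(2a) = 55 with t_r = 1.3 s and a = 2.940 m/s².
So v² + 7.644 v − 323.40 = 0.
Positive root: v = −a·t_r + √((a·t_r)² + 2a·d) = −3.822 + √(14.608 + 323.40) = 14.5630 m/s.
14.5630 m/s ÷ 0.44704 = 32.577 mph.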